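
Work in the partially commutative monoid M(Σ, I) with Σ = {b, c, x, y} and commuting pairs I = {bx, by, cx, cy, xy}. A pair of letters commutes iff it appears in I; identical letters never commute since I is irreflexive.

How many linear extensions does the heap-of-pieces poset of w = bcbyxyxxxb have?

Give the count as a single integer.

3150

0(b) covers ∅
1(c) covers 0:b
2(b) covers 1:c
3(y) covers ∅
4(x) covers ∅
5(y) covers 3:y
6(x) covers 4:x
7(x) covers 6:x
8(x) covers 7:x
9(b) covers 2:b
floor of heap: 0:b, 3:y, 4:x
completions by unplaced set U, small U first (add the entries for U minus each lowest piece of U):
  |U|=1: {5}:1  {8}:1  {9}:1
  |U|=2: {2,9}:1  {3,5}:1  {5,8}:2  {5,9}:2  {7,8}:1  {8,9}:2
  |U|=3: {1,2,9}:1  {2,5,9}:3  {2,8,9}:3  {3,5,8}:3  {3,5,9}:3  {5,7,8}:3  {5,8,9}:6  {6,7,8}:1  {7,8,9}:3
  |U|=4: {0,1,2,9}:1  {1,2,5,9}:4  {1,2,8,9}:4  {2,3,5,9}:6  {2,5,8,9}:12  {2,7,8,9}:6  {3,5,7,8}:6  {3,5,8,9}:12  {4,6,7,8}:1  {5,6,7,8}:4  {5,7,8,9}:12  {6,7,8,9}:4
  |U|=5: {0,1,2,5,9}:5  {0,1,2,8,9}:5  {1,2,3,5,9}:10  {1,2,5,8,9}:20  {1,2,7,8,9}:10  {2,3,5,8,9}:30  {2,5,7,8,9}:30  {2,6,7,8,9}:10  {3,5,6,7,8}:10  {3,5,7,8,9}:30  {4,5,6,7,8}:5  {4,6,7,8,9}:5  {5,6,7,8,9}:20
  |U|=6: {0,1,2,3,5,9}:15  {0,1,2,5,8,9}:30  {0,1,2,7,8,9}:15  {1,2,3,5,8,9}:60  {1,2,5,7,8,9}:60  {1,2,6,7,8,9}:20  {2,3,5,7,8,9}:90  {2,4,6,7,8,9}:15  {2,5,6,7,8,9}:60  {3,4,5,6,7,8}:15  {3,5,6,7,8,9}:60  {4,5,6,7,8,9}:30
  |U|=7: {0,1,2,3,5,8,9}:105  {0,1,2,5,7,8,9}:105  {0,1,2,6,7,8,9}:35  {1,2,3,5,7,8,9}:210  {1,2,4,6,7,8,9}:35  {1,2,5,6,7,8,9}:140  {2,3,5,6,7,8,9}:210  {2,4,5,6,7,8,9}:105  {3,4,5,6,7,8,9}:105
  |U|=8: {0,1,2,3,5,7,8,9}:420  {0,1,2,4,6,7,8,9}:70  {0,1,2,5,6,7,8,9}:280  {1,2,3,5,6,7,8,9}:560  {1,2,4,5,6,7,8,9}:280  {2,3,4,5,6,7,8,9}:420
  start at 0(b): 1260
  start at 3(y): 630
  start at 4(x): 1260
sum over floor = 3150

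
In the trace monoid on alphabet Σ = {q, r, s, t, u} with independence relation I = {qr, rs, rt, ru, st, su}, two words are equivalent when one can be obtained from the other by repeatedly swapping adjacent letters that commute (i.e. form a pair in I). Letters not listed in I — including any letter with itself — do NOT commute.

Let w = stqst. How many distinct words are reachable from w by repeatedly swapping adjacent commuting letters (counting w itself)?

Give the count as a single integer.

4

drop 0:s onto floor
drop 1:t onto floor
drop 2:q onto {0:s, 1:t}
drop 3:s onto {2:q}
drop 4:t onto {2:q}
ground layer = {0:s, 1:t}
drop-orders for the pieces not yet dropped (sum over which currently-grounded one goes next):
  1 to go: {3} 1  {4} 1
  2 to go: {3,4} 2
  3 to go: {2,3,4} 2
  if 0:s drops first: 2 orders
  if 1:t drops first: 2 orders
heap linearizations: 4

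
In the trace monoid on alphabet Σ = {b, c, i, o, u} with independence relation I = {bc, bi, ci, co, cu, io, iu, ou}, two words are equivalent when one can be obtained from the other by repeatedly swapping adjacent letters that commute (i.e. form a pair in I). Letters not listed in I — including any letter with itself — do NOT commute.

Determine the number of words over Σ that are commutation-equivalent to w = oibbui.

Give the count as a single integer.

15

piece 0:o — minimal
piece 1:i — minimal
piece 2:b rests on {0:o}
piece 3:b rests on {2:b}
piece 4:u rests on {3:b}
piece 5:i rests on {1:i}
minimal pieces: {0:o, 1:i}
ways to finish when only these pieces remain (= sum over removing one remaining piece with nothing left below it):
  1 left: {4}→1  {5}→1
  2 left: {1,5}→1  {3,4}→1  {4,5}→2
  3 left: {1,4,5}→3  {2,3,4}→1  {3,4,5}→3
  4 left: {0,2,3,4}→1  {1,3,4,5}→6  {2,3,4,5}→4
  placing 0:o first → 10 extensions
  placing 1:i first → 5 extensions
total linear extensions = 15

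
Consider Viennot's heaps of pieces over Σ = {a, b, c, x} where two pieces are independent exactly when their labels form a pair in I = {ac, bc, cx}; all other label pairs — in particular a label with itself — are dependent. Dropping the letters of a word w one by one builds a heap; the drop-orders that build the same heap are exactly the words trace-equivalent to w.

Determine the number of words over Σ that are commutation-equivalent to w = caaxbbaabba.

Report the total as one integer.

11

0(c) covers ∅
1(a) covers ∅
2(a) covers 1:a
3(x) covers 2:a
4(b) covers 3:x
5(b) covers 4:b
6(a) covers 5:b
7(a) covers 6:a
8(b) covers 7:a
9(b) covers 8:b
10(a) covers 9:b
floor of heap: 0:c, 1:a
completions by unplaced set U, small U first (add the entries for U minus each lowest piece of U):
  |U|=1: {0}:1  {10}:1
  |U|=2: {0,10}:2  {9,10}:1
  |U|=3: {0,9,10}:3  {8,9,10}:1
  |U|=4: {0,8,9,10}:4  {7,8,9,10}:1
  |U|=5: {0,7,8,9,10}:5  {6,7,8,9,10}:1
  |U|=6: {0,6,7,8,9,10}:6  {5,6,7,8,9,10}:1
  |U|=7: {0,5,6,7,8,9,10}:7  {4,5,6,7,8,9,10}:1
  |U|=8: {0,4,5,6,7,8,9,10}:8  {3,4,5,6,7,8,9,10}:1
  |U|=9: {0,3,4,5,6,7,8,9,10}:9  {2,3,4,5,6,7,8,9,10}:1
  start at 0(c): 1
  start at 1(a): 10
sum over floor = 11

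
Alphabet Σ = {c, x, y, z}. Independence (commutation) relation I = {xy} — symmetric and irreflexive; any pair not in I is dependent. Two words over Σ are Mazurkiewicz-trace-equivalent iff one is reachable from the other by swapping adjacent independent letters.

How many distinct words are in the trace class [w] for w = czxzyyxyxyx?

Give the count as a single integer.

drop 0:c onto floor
drop 1:z onto {0:c}
drop 2:x onto {1:z}
drop 3:z onto {2:x}
drop 4:y onto {3:z}
drop 5:y onto {4:y}
drop 6:x onto {3:z}
drop 7:y onto {5:y}
drop 8:x onto {6:x}
drop 9:y onto {7:y}
drop 10:x onto {8:x}
ground layer = {0:c}
drop-orders for the pieces not yet dropped (sum over which currently-grounded one goes next):
  1 to go: {9} 1  {10} 1
  2 to go: {7,9} 1  {8,10} 1  {9,10} 2
  3 to go: {5,7,9} 1  {6,8,10} 1  {7,9,10} 3  {8,9,10} 3
  4 to go: {4,5,7,9} 1  {5,7,9,10} 4  {6,8,9,10} 4  {7,8,9,10} 6
  5 to go: {4,5,7,9,10} 5  {5,7,8,9,10} 10  {6,7,8,9,10} 10
  6 to go: {4,5,7,8,9,10} 15  {5,6,7,8,9,10} 20
  7 to go: {4,5,6,7,8,9,10} 35
  8 to go: {3,4,5,6,7,8,9,10} 35
  9 to go: {2,3,4,5,6,7,8,9,10} 35
  if 0:c drops first: 35 orders

35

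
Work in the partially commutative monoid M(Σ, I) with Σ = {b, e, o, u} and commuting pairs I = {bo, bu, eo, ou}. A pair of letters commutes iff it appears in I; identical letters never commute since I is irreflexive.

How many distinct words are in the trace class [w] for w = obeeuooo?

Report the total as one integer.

#0=o has no predecessor
#1=b has no predecessor
#2=e depends on [1:b]
#3=e depends on [2:e]
#4=u depends on [3:e]
#5=o depends on [0:o]
#6=o depends on [5:o]
#7=o depends on [6:o]
sources: [0:o, 1:b]
N(rest) = Σ N(rest − s) over sources s of rest; N(one piece) = 1:
  size 1 → [4]=1  [7]=1
  size 2 → [3,4]=1  [4,7]=2  [6,7]=1
  size 3 → [2,3,4]=1  [3,4,7]=3  [4,6,7]=3  [5,6,7]=1
  size 4 → [0,5,6,7]=1  [1,2,3,4]=1  [2,3,4,7]=4  [3,4,6,7]=6  [4,5,6,7]=4
  size 5 → [0,4,5,6,7]=5  [1,2,3,4,7]=5  [2,3,4,6,7]=10  [3,4,5,6,7]=10
  size 6 → [0,3,4,5,6,7]=15  [1,2,3,4,6,7]=15  [2,3,4,5,6,7]=20
  first=0(o) contributes 35
  first=1(b) contributes 35
|[w]| = 70

70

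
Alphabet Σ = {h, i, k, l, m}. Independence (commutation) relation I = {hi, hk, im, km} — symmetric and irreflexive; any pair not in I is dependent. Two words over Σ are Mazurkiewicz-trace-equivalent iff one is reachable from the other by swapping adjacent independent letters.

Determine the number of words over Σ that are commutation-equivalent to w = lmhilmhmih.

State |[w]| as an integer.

drop 0:l onto floor
drop 1:m onto {0:l}
drop 2:h onto {1:m}
drop 3:i onto {0:l}
drop 4:l onto {2:h, 3:i}
drop 5:m onto {4:l}
drop 6:h onto {5:m}
drop 7:m onto {6:h}
drop 8:i onto {4:l}
drop 9:h onto {7:m}
ground layer = {0:l}
drop-orders for the pieces not yet dropped (sum over which currently-grounded one goes next):
  1 to go: {8} 1  {9} 1
  2 to go: {7,9} 1  {8,9} 2
  3 to go: {6,7,9} 1  {7,8,9} 3
  4 to go: {5,6,7,9} 1  {6,7,8,9} 4
  5 to go: {5,6,7,8,9} 5
  6 to go: {4,5,6,7,8,9} 5
  7 to go: {2,4,5,6,7,8,9} 5  {3,4,5,6,7,8,9} 5
  8 to go: {1,2,4,5,6,7,8,9} 5  {2,3,4,5,6,7,8,9} 10
  if 0:l drops first: 15 orders

15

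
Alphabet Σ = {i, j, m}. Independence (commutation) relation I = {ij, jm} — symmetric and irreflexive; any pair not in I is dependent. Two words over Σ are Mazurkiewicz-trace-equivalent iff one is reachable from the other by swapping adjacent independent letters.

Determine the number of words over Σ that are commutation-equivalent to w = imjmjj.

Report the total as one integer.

#0=i has no predecessor
#1=m depends on [0:i]
#2=j has no predecessor
#3=m depends on [1:m]
#4=j depends on [2:j]
#5=j depends on [4:j]
sources: [0:i, 2:j]
N(rest) = Σ N(rest − s) over sources s of rest; N(one piece) = 1:
  size 1 → [3]=1  [5]=1
  size 2 → [1,3]=1  [3,5]=2  [4,5]=1
  size 3 → [0,1,3]=1  [1,3,5]=3  [2,4,5]=1  [3,4,5]=3
  size 4 → [0,1,3,5]=4  [1,3,4,5]=6  [2,3,4,5]=4
  first=0(i) contributes 10
  first=2(j) contributes 10
|[w]| = 20

20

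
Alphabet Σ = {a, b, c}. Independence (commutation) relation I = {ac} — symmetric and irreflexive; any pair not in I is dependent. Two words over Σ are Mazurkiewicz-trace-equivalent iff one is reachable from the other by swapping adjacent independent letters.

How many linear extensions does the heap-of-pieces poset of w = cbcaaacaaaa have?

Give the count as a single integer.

piece 0:c — minimal
piece 1:b rests on {0:c}
piece 2:c rests on {1:b}
piece 3:a rests on {1:b}
piece 4:a rests on {3:a}
piece 5:a rests on {4:a}
piece 6:c rests on {2:c}
piece 7:a rests on {5:a}
piece 8:a rests on {7:a}
piece 9:a rests on {8:a}
piece 10:a rests on {9:a}
minimal pieces: {0:c}
ways to finish when only these pieces remain (= sum over removing one remaining piece with nothing left below it):
  1 left: {6}→1  {10}→1
  2 left: {2,6}→1  {6,10}→2  {9,10}→1
  3 left: {2,6,10}→3  {6,9,10}→3  {8,9,10}→1
  4 left: {2,6,9,10}→6  {6,8,9,10}→4  {7,8,9,10}→1
  5 left: {2,6,8,9,10}→10  {5,7,8,9,10}→1  {6,7,8,9,10}→5
  6 left: {2,6,7,8,9,10}→15  {4,5,7,8,9,10}→1  {5,6,7,8,9,10}→6
  7 left: {2,5,6,7,8,9,10}→21  {3,4,5,7,8,9,10}→1  {4,5,6,7,8,9,10}→7
  8 left: {2,4,5,6,7,8,9,10}→28  {3,4,5,6,7,8,9,10}→8
  9 left: {2,3,4,5,6,7,8,9,10}→36
  placing 0:c first → 36 extensions

36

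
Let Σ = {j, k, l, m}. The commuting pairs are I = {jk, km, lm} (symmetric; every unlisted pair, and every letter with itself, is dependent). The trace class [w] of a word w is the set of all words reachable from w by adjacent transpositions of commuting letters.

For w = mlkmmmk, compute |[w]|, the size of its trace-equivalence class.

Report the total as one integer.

35

piece 0:m — minimal
piece 1:l — minimal
piece 2:k rests on {1:l}
piece 3:m rests on {0:m}
piece 4:m rests on {3:m}
piece 5:m rests on {4:m}
piece 6:k rests on {2:k}
minimal pieces: {0:m, 1:l}
ways to finish when only these pieces remain (= sum over removing one remaining piece with nothing left below it):
  1 left: {5}→1  {6}→1
  2 left: {2,6}→1  {4,5}→1  {5,6}→2
  3 left: {1,2,6}→1  {2,5,6}→3  {3,4,5}→1  {4,5,6}→3
  4 left: {0,3,4,5}→1  {1,2,5,6}→4  {2,4,5,6}→6  {3,4,5,6}→4
  5 left: {0,3,4,5,6}→5  {1,2,4,5,6}→10  {2,3,4,5,6}→10
  placing 0:m first → 20 extensions
  placing 1:l first → 15 extensions
total linear extensions = 35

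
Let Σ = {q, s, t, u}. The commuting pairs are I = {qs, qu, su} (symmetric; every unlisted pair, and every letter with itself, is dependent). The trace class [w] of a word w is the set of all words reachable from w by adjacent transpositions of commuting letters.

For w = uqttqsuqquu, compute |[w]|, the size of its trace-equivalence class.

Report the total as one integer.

piece 0:u — minimal
piece 1:q — minimal
piece 2:t rests on {0:u, 1:q}
piece 3:t rests on {2:t}
piece 4:q rests on {3:t}
piece 5:s rests on {3:t}
piece 6:u rests on {3:t}
piece 7:q rests on {4:q}
piece 8:q rests on {7:q}
piece 9:u rests on {6:u}
piece 10:u rests on {9:u}
minimal pieces: {0:u, 1:q}
ways to finish when only these pieces remain (= sum over removing one remaining piece with nothing left below it):
  1 left: {5}→1  {8}→1  {10}→1
  2 left: {5,8}→2  {5,10}→2  {7,8}→1  {8,10}→2  {9,10}→1
  3 left: {4,7,8}→1  {5,7,8}→3  {5,8,10}→6  {5,9,10}→3  {6,9,10}→1  {7,8,10}→3  {8,9,10}→3
  4 left: {4,5,7,8}→4  {4,7,8,10}→4  {5,6,9,10}→4  {5,7,8,10}→12  {5,8,9,10}→12  {6,8,9,10}→4  {7,8,9,10}→6
  5 left: {4,5,7,8,10}→20  {4,7,8,9,10}→10  {5,6,8,9,10}→20  {5,7,8,9,10}→30  {6,7,8,9,10}→10
  6 left: {4,5,7,8,9,10}→60  {4,6,7,8,9,10}→20  {5,6,7,8,9,10}→60
  7 left: {4,5,6,7,8,9,10}→140
  8 left: {3,4,5,6,7,8,9,10}→140
  9 left: {2,3,4,5,6,7,8,9,10}→140
  placing 0:u first → 140 extensions
  placing 1:q first → 140 extensions
total linear extensions = 280

280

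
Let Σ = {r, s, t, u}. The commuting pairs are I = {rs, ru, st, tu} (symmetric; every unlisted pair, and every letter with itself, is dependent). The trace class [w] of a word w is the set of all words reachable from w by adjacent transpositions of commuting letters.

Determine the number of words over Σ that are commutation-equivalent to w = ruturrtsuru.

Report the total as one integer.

0(r) covers ∅
1(u) covers ∅
2(t) covers 0:r
3(u) covers 1:u
4(r) covers 2:t
5(r) covers 4:r
6(t) covers 5:r
7(s) covers 3:u
8(u) covers 7:s
9(r) covers 6:t
10(u) covers 8:u
floor of heap: 0:r, 1:u
completions by unplaced set U, small U first (add the entries for U minus each lowest piece of U):
  |U|=1: {9}:1  {10}:1
  |U|=2: {6,9}:1  {8,10}:1  {9,10}:2
  |U|=3: {5,6,9}:1  {6,9,10}:3  {7,8,10}:1  {8,9,10}:3
  |U|=4: {3,7,8,10}:1  {4,5,6,9}:1  {5,6,9,10}:4  {6,8,9,10}:6  {7,8,9,10}:4
  |U|=5: {1,3,7,8,10}:1  {2,4,5,6,9}:1  {3,7,8,9,10}:5  {4,5,6,9,10}:5  {5,6,8,9,10}:10  {6,7,8,9,10}:10
  |U|=6: {0,2,4,5,6,9}:1  {1,3,7,8,9,10}:6  {2,4,5,6,9,10}:6  {3,6,7,8,9,10}:15  {4,5,6,8,9,10}:15  {5,6,7,8,9,10}:20
  |U|=7: {0,2,4,5,6,9,10}:7  {1,3,6,7,8,9,10}:21  {2,4,5,6,8,9,10}:21  {3,5,6,7,8,9,10}:35  {4,5,6,7,8,9,10}:35
  |U|=8: {0,2,4,5,6,8,9,10}:28  {1,3,5,6,7,8,9,10}:56  {2,4,5,6,7,8,9,10}:56  {3,4,5,6,7,8,9,10}:70
  |U|=9: {0,2,4,5,6,7,8,9,10}:84  {1,3,4,5,6,7,8,9,10}:126  {2,3,4,5,6,7,8,9,10}:126
  start at 0(r): 252
  start at 1(u): 210
sum over floor = 462

462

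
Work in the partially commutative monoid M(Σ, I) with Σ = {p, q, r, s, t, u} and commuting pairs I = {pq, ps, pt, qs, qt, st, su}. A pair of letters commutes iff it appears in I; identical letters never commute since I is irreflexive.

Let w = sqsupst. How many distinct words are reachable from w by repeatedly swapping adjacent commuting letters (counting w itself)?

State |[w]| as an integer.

70

0(s) covers ∅
1(q) covers ∅
2(s) covers 0:s
3(u) covers 1:q
4(p) covers 3:u
5(s) covers 2:s
6(t) covers 3:u
floor of heap: 0:s, 1:q
completions by unplaced set U, small U first (add the entries for U minus each lowest piece of U):
  |U|=1: {4}:1  {5}:1  {6}:1
  |U|=2: {2,5}:1  {4,5}:2  {4,6}:2  {5,6}:2
  |U|=3: {0,2,5}:1  {2,4,5}:3  {2,5,6}:3  {3,4,6}:2  {4,5,6}:6
  |U|=4: {0,2,4,5}:4  {0,2,5,6}:4  {1,3,4,6}:2  {2,4,5,6}:12  {3,4,5,6}:8
  |U|=5: {0,2,4,5,6}:20  {1,3,4,5,6}:10  {2,3,4,5,6}:20
  start at 0(s): 30
  start at 1(q): 40
sum over floor = 70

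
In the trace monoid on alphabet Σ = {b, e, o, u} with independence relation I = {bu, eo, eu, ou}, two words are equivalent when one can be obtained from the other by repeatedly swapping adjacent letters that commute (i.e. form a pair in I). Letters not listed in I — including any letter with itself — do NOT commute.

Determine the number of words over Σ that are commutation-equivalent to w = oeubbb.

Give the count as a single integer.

drop 0:o onto floor
drop 1:e onto floor
drop 2:u onto floor
drop 3:b onto {0:o, 1:e}
drop 4:b onto {3:b}
drop 5:b onto {4:b}
ground layer = {0:o, 1:e, 2:u}
drop-orders for the pieces not yet dropped (sum over which currently-grounded one goes next):
  1 to go: {2} 1  {5} 1
  2 to go: {2,5} 2  {4,5} 1
  3 to go: {2,4,5} 3  {3,4,5} 1
  4 to go: {0,3,4,5} 1  {1,3,4,5} 1  {2,3,4,5} 4
  if 0:o drops first: 5 orders
  if 1:e drops first: 5 orders
  if 2:u drops first: 2 orders
heap linearizations: 12

12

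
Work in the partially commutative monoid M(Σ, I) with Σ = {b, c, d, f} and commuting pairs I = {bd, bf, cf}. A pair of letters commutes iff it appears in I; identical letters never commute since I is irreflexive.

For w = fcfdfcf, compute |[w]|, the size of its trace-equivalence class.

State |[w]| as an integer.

9

drop 0:f onto floor
drop 1:c onto floor
drop 2:f onto {0:f}
drop 3:d onto {1:c, 2:f}
drop 4:f onto {3:d}
drop 5:c onto {3:d}
drop 6:f onto {4:f}
ground layer = {0:f, 1:c}
drop-orders for the pieces not yet dropped (sum over which currently-grounded one goes next):
  1 to go: {5} 1  {6} 1
  2 to go: {4,6} 1  {5,6} 2
  3 to go: {4,5,6} 3
  4 to go: {3,4,5,6} 3
  5 to go: {1,3,4,5,6} 3  {2,3,4,5,6} 3
  if 0:f drops first: 6 orders
  if 1:c drops first: 3 orders
heap linearizations: 9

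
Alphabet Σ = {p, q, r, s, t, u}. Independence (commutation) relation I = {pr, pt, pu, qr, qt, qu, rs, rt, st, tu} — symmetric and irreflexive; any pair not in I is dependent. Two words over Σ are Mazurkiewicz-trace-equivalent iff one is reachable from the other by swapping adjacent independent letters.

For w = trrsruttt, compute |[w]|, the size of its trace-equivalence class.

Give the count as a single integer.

piece 0:t — minimal
piece 1:r — minimal
piece 2:r rests on {1:r}
piece 3:s — minimal
piece 4:r rests on {2:r}
piece 5:u rests on {3:s, 4:r}
piece 6:t rests on {0:t}
piece 7:t rests on {6:t}
piece 8:t rests on {7:t}
minimal pieces: {0:t, 1:r, 3:s}
ways to finish when only these pieces remain (= sum over removing one remaining piece with nothing left below it):
  1 left: {5}→1  {8}→1
  2 left: {3,5}→1  {4,5}→1  {5,8}→2  {7,8}→1
  3 left: {2,4,5}→1  {3,4,5}→2  {3,5,8}→3  {4,5,8}→3  {5,7,8}→3  {6,7,8}→1
  4 left: {0,6,7,8}→1  {1,2,4,5}→1  {2,3,4,5}→3  {2,4,5,8}→4  {3,4,5,8}→8  {3,5,7,8}→6  {4,5,7,8}→6  {5,6,7,8}→4
  5 left: {0,5,6,7,8}→5  {1,2,3,4,5}→4  {1,2,4,5,8}→5  {2,3,4,5,8}→15  {2,4,5,7,8}→10  {3,4,5,7,8}→20  {3,5,6,7,8}→10  {4,5,6,7,8}→10
  6 left: {0,3,5,6,7,8}→15  {0,4,5,6,7,8}→15  {1,2,3,4,5,8}→24  {1,2,4,5,7,8}→15  {2,3,4,5,7,8}→45  {2,4,5,6,7,8}→20  {3,4,5,6,7,8}→40
  7 left: {0,2,4,5,6,7,8}→35  {0,3,4,5,6,7,8}→70  {1,2,3,4,5,7,8}→84  {1,2,4,5,6,7,8}→35  {2,3,4,5,6,7,8}→105
  placing 0:t first → 224 extensions
  placing 1:r first → 210 extensions
  placing 3:s first → 70 extensions
total linear extensions = 504

504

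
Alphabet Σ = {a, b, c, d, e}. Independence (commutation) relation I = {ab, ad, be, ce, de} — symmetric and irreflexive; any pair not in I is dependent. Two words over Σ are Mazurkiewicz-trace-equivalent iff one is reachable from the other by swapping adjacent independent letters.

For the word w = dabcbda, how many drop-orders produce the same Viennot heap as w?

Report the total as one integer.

#0=d has no predecessor
#1=a has no predecessor
#2=b depends on [0:d]
#3=c depends on [1:a, 2:b]
#4=b depends on [3:c]
#5=d depends on [4:b]
#6=a depends on [3:c]
sources: [0:d, 1:a]
N(rest) = Σ N(rest − s) over sources s of rest; N(one piece) = 1:
  size 1 → [5]=1  [6]=1
  size 2 → [4,5]=1  [5,6]=2
  size 3 → [4,5,6]=3
  size 4 → [3,4,5,6]=3
  size 5 → [1,3,4,5,6]=3  [2,3,4,5,6]=3
  first=0(d) contributes 6
  first=1(a) contributes 3
|[w]| = 9

9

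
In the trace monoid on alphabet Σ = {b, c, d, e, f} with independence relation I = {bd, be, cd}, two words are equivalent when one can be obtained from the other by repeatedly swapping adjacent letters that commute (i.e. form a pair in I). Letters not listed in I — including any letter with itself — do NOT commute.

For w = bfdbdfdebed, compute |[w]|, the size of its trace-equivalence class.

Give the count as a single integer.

15

piece 0:b — minimal
piece 1:f rests on {0:b}
piece 2:d rests on {1:f}
piece 3:b rests on {1:f}
piece 4:d rests on {2:d}
piece 5:f rests on {3:b, 4:d}
piece 6:d rests on {5:f}
piece 7:e rests on {6:d}
piece 8:b rests on {5:f}
piece 9:e rests on {7:e}
piece 10:d rests on {9:e}
minimal pieces: {0:b}
ways to finish when only these pieces remain (= sum over removing one remaining piece with nothing left below it):
  1 left: {8}→1  {10}→1
  2 left: {8,10}→2  {9,10}→1
  3 left: {7,9,10}→1  {8,9,10}→3
  4 left: {6,7,9,10}→1  {7,8,9,10}→4
  5 left: {6,7,8,9,10}→5
  6 left: {5,6,7,8,9,10}→5
  7 left: {3,5,6,7,8,9,10}→5  {4,5,6,7,8,9,10}→5
  8 left: {2,4,5,6,7,8,9,10}→5  {3,4,5,6,7,8,9,10}→10
  9 left: {2,3,4,5,6,7,8,9,10}→15
  placing 0:b first → 15 extensions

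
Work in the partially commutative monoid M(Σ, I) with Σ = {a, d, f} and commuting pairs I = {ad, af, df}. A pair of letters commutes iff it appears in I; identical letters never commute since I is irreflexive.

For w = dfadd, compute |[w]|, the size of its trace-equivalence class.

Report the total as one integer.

20

#0=d has no predecessor
#1=f has no predecessor
#2=a has no predecessor
#3=d depends on [0:d]
#4=d depends on [3:d]
sources: [0:d, 1:f, 2:a]
N(rest) = Σ N(rest − s) over sources s of rest; N(one piece) = 1:
  size 1 → [1]=1  [2]=1  [4]=1
  size 2 → [1,2]=2  [1,4]=2  [2,4]=2  [3,4]=1
  size 3 → [0,3,4]=1  [1,2,4]=6  [1,3,4]=3  [2,3,4]=3
  first=0(d) contributes 12
  first=1(f) contributes 4
  first=2(a) contributes 4
|[w]| = 20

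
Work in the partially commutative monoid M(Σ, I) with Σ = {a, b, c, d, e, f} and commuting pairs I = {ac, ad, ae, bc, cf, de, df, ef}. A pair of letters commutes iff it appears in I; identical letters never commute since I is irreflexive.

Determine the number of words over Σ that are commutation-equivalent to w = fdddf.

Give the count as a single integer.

0(f) covers ∅
1(d) covers ∅
2(d) covers 1:d
3(d) covers 2:d
4(f) covers 0:f
floor of heap: 0:f, 1:d
completions by unplaced set U, small U first (add the entries for U minus each lowest piece of U):
  |U|=1: {3}:1  {4}:1
  |U|=2: {0,4}:1  {2,3}:1  {3,4}:2
  |U|=3: {0,3,4}:3  {1,2,3}:1  {2,3,4}:3
  start at 0(f): 4
  start at 1(d): 6
sum over floor = 10

10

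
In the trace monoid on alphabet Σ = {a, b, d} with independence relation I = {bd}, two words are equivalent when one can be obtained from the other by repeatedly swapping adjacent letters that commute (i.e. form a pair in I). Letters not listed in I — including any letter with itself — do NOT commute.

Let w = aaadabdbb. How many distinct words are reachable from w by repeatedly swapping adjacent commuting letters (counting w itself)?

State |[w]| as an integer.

4

piece 0:a — minimal
piece 1:a rests on {0:a}
piece 2:a rests on {1:a}
piece 3:d rests on {2:a}
piece 4:a rests on {3:d}
piece 5:b rests on {4:a}
piece 6:d rests on {4:a}
piece 7:b rests on {5:b}
piece 8:b rests on {7:b}
minimal pieces: {0:a}
ways to finish when only these pieces remain (= sum over removing one remaining piece with nothing left below it):
  1 left: {6}→1  {8}→1
  2 left: {6,8}→2  {7,8}→1
  3 left: {5,7,8}→1  {6,7,8}→3
  4 left: {5,6,7,8}→4
  5 left: {4,5,6,7,8}→4
  6 left: {3,4,5,6,7,8}→4
  7 left: {2,3,4,5,6,7,8}→4
  placing 0:a first → 4 extensions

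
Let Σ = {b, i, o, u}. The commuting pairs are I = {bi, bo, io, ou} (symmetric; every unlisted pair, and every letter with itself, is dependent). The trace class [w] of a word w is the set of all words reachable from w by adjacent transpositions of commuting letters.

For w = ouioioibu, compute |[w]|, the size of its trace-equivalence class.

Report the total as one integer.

#0=o has no predecessor
#1=u has no predecessor
#2=i depends on [1:u]
#3=o depends on [0:o]
#4=i depends on [2:i]
#5=o depends on [3:o]
#6=i depends on [4:i]
#7=b depends on [1:u]
#8=u depends on [6:i, 7:b]
sources: [0:o, 1:u]
N(rest) = Σ N(rest − s) over sources s of rest; N(one piece) = 1:
  size 1 → [5]=1  [8]=1
  size 2 → [3,5]=1  [5,8]=2  [6,8]=1  [7,8]=1
  size 3 → [0,3,5]=1  [3,5,8]=3  [4,6,8]=1  [5,6,8]=3  [5,7,8]=3  [6,7,8]=2
  size 4 → [0,3,5,8]=4  [2,4,6,8]=1  [3,5,6,8]=6  [3,5,7,8]=6  [4,5,6,8]=4  [4,6,7,8]=3  [5,6,7,8]=8
  size 5 → [0,3,5,6,8]=10  [0,3,5,7,8]=10  [2,4,5,6,8]=5  [2,4,6,7,8]=4  [3,4,5,6,8]=10  [3,5,6,7,8]=20  [4,5,6,7,8]=15
  size 6 → [0,3,4,5,6,8]=20  [0,3,5,6,7,8]=40  [1,2,4,6,7,8]=4  [2,3,4,5,6,8]=15  [2,4,5,6,7,8]=24  [3,4,5,6,7,8]=45
  size 7 → [0,2,3,4,5,6,8]=35  [0,3,4,5,6,7,8]=105  [1,2,4,5,6,7,8]=28  [2,3,4,5,6,7,8]=84
  first=0(o) contributes 112
  first=1(u) contributes 224
|[w]| = 336

336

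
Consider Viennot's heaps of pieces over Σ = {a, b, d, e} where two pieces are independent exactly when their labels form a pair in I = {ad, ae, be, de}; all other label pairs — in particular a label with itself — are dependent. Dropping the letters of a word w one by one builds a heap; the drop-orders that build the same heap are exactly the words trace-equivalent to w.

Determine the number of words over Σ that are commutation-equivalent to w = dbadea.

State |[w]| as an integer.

#0=d has no predecessor
#1=b depends on [0:d]
#2=a depends on [1:b]
#3=d depends on [1:b]
#4=e has no predecessor
#5=a depends on [2:a]
sources: [0:d, 4:e]
N(rest) = Σ N(rest − s) over sources s of rest; N(one piece) = 1:
  size 1 → [3]=1  [4]=1  [5]=1
  size 2 → [2,5]=1  [3,4]=2  [3,5]=2  [4,5]=2
  size 3 → [2,3,5]=3  [2,4,5]=3  [3,4,5]=6
  size 4 → [1,2,3,5]=3  [2,3,4,5]=12
  first=0(d) contributes 15
  first=4(e) contributes 3
|[w]| = 18

18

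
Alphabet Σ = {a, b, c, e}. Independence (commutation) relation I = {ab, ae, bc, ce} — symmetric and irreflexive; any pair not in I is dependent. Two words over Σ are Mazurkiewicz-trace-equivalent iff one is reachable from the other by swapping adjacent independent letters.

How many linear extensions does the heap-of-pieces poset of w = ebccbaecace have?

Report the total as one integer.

462

piece 0:e — minimal
piece 1:b rests on {0:e}
piece 2:c — minimal
piece 3:c rests on {2:c}
piece 4:b rests on {1:b}
piece 5:a rests on {3:c}
piece 6:e rests on {4:b}
piece 7:c rests on {5:a}
piece 8:a rests on {7:c}
piece 9:c rests on {8:a}
piece 10:e rests on {6:e}
minimal pieces: {0:e, 2:c}
ways to finish when only these pieces remain (= sum over removing one remaining piece with nothing left below it):
  1 left: {9}→1  {10}→1
  2 left: {6,10}→1  {8,9}→1  {9,10}→2
  3 left: {4,6,10}→1  {6,9,10}→3  {7,8,9}→1  {8,9,10}→3
  4 left: {1,4,6,10}→1  {4,6,9,10}→4  {5,7,8,9}→1  {6,8,9,10}→6  {7,8,9,10}→4
  5 left: {0,1,4,6,10}→1  {1,4,6,9,10}→5  {3,5,7,8,9}→1  {4,6,8,9,10}→10  {5,7,8,9,10}→5  {6,7,8,9,10}→10
  6 left: {0,1,4,6,9,10}→6  {1,4,6,8,9,10}→15  {2,3,5,7,8,9}→1  {3,5,7,8,9,10}→6  {4,6,7,8,9,10}→20  {5,6,7,8,9,10}→15
  7 left: {0,1,4,6,8,9,10}→21  {1,4,6,7,8,9,10}→35  {2,3,5,7,8,9,10}→7  {3,5,6,7,8,9,10}→21  {4,5,6,7,8,9,10}→35
  8 left: {0,1,4,6,7,8,9,10}→56  {1,4,5,6,7,8,9,10}→70  {2,3,5,6,7,8,9,10}→28  {3,4,5,6,7,8,9,10}→56
  9 left: {0,1,4,5,6,7,8,9,10}→126  {1,3,4,5,6,7,8,9,10}→126  {2,3,4,5,6,7,8,9,10}→84
  placing 0:e first → 210 extensions
  placing 2:c first → 252 extensions
total linear extensions = 462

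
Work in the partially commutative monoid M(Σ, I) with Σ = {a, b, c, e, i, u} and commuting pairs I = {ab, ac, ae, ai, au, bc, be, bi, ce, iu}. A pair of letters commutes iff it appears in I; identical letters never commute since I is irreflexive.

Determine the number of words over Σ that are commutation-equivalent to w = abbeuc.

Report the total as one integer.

18

#0=a has no predecessor
#1=b has no predecessor
#2=b depends on [1:b]
#3=e has no predecessor
#4=u depends on [2:b, 3:e]
#5=c depends on [4:u]
sources: [0:a, 1:b, 3:e]
N(rest) = Σ N(rest − s) over sources s of rest; N(one piece) = 1:
  size 1 → [0]=1  [5]=1
  size 2 → [0,5]=2  [4,5]=1
  size 3 → [0,4,5]=3  [2,4,5]=1  [3,4,5]=1
  size 4 → [0,2,4,5]=4  [0,3,4,5]=4  [1,2,4,5]=1  [2,3,4,5]=2
  first=0(a) contributes 3
  first=1(b) contributes 10
  first=3(e) contributes 5
|[w]| = 18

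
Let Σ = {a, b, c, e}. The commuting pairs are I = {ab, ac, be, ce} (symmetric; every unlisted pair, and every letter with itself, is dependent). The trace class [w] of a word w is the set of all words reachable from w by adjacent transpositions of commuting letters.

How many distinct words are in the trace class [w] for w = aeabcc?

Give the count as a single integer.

#0=a has no predecessor
#1=e depends on [0:a]
#2=a depends on [1:e]
#3=b has no predecessor
#4=c depends on [3:b]
#5=c depends on [4:c]
sources: [0:a, 3:b]
N(rest) = Σ N(rest − s) over sources s of rest; N(one piece) = 1:
  size 1 → [2]=1  [5]=1
  size 2 → [1,2]=1  [2,5]=2  [4,5]=1
  size 3 → [0,1,2]=1  [1,2,5]=3  [2,4,5]=3  [3,4,5]=1
  size 4 → [0,1,2,5]=4  [1,2,4,5]=6  [2,3,4,5]=4
  first=0(a) contributes 10
  first=3(b) contributes 10
|[w]| = 20

20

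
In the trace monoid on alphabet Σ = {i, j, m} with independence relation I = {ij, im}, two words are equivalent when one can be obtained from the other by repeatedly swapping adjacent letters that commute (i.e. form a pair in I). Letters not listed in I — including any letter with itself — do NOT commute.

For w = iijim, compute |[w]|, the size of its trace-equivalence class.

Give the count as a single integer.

drop 0:i onto floor
drop 1:i onto {0:i}
drop 2:j onto floor
drop 3:i onto {1:i}
drop 4:m onto {2:j}
ground layer = {0:i, 2:j}
drop-orders for the pieces not yet dropped (sum over which currently-grounded one goes next):
  1 to go: {3} 1  {4} 1
  2 to go: {1,3} 1  {2,4} 1  {3,4} 2
  3 to go: {0,1,3} 1  {1,3,4} 3  {2,3,4} 3
  if 0:i drops first: 6 orders
  if 2:j drops first: 4 orders
heap linearizations: 10

10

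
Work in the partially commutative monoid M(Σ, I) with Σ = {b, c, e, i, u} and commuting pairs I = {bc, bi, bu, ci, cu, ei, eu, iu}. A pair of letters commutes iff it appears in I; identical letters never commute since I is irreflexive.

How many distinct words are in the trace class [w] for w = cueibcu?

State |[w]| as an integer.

0(c) covers ∅
1(u) covers ∅
2(e) covers 0:c
3(i) covers ∅
4(b) covers 2:e
5(c) covers 2:e
6(u) covers 1:u
floor of heap: 0:c, 1:u, 3:i
completions by unplaced set U, small U first (add the entries for U minus each lowest piece of U):
  |U|=1: {3}:1  {4}:1  {5}:1  {6}:1
  |U|=2: {1,6}:1  {3,4}:2  {3,5}:2  {3,6}:2  {4,5}:2  {4,6}:2  {5,6}:2
  |U|=3: {1,3,6}:3  {1,4,6}:3  {1,5,6}:3  {2,4,5}:2  {3,4,5}:6  {3,4,6}:6  {3,5,6}:6  {4,5,6}:6
  |U|=4: {0,2,4,5}:2  {1,3,4,6}:12  {1,3,5,6}:12  {1,4,5,6}:12  {2,3,4,5}:8  {2,4,5,6}:8  {3,4,5,6}:24
  |U|=5: {0,2,3,4,5}:10  {0,2,4,5,6}:10  {1,2,4,5,6}:20  {1,3,4,5,6}:60  {2,3,4,5,6}:40
  start at 0(c): 120
  start at 1(u): 60
  start at 3(i): 30
sum over floor = 210

210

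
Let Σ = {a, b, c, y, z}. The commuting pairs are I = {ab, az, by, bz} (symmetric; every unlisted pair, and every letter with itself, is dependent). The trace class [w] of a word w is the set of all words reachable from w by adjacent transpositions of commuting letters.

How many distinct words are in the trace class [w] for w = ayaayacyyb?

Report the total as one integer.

3

0(a) covers ∅
1(y) covers 0:a
2(a) covers 1:y
3(a) covers 2:a
4(y) covers 3:a
5(a) covers 4:y
6(c) covers 5:a
7(y) covers 6:c
8(y) covers 7:y
9(b) covers 6:c
floor of heap: 0:a
completions by unplaced set U, small U first (add the entries for U minus each lowest piece of U):
  |U|=1: {8}:1  {9}:1
  |U|=2: {7,8}:1  {8,9}:2
  |U|=3: {7,8,9}:3
  |U|=4: {6,7,8,9}:3
  |U|=5: {5,6,7,8,9}:3
  |U|=6: {4,5,6,7,8,9}:3
  |U|=7: {3,4,5,6,7,8,9}:3
  |U|=8: {2,3,4,5,6,7,8,9}:3
  start at 0(a): 3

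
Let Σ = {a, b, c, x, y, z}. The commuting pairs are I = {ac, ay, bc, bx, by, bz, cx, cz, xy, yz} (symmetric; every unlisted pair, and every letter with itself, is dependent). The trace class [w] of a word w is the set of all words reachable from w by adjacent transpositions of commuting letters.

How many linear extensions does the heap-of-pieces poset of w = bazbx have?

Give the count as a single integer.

3

#0=b has no predecessor
#1=a depends on [0:b]
#2=z depends on [1:a]
#3=b depends on [1:a]
#4=x depends on [2:z]
sources: [0:b]
N(rest) = Σ N(rest − s) over sources s of rest; N(one piece) = 1:
  size 1 → [3]=1  [4]=1
  size 2 → [2,4]=1  [3,4]=2
  size 3 → [2,3,4]=3
  first=0(b) contributes 3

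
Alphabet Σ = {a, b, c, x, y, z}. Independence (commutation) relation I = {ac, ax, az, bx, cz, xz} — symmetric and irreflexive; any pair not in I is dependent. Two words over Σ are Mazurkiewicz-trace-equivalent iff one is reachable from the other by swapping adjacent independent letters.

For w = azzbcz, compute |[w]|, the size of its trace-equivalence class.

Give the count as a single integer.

0(a) covers ∅
1(z) covers ∅
2(z) covers 1:z
3(b) covers 0:a, 2:z
4(c) covers 3:b
5(z) covers 3:b
floor of heap: 0:a, 1:z
completions by unplaced set U, small U first (add the entries for U minus each lowest piece of U):
  |U|=1: {4}:1  {5}:1
  |U|=2: {4,5}:2
  |U|=3: {3,4,5}:2
  |U|=4: {0,3,4,5}:2  {2,3,4,5}:2
  start at 0(a): 2
  start at 1(z): 4
sum over floor = 6

6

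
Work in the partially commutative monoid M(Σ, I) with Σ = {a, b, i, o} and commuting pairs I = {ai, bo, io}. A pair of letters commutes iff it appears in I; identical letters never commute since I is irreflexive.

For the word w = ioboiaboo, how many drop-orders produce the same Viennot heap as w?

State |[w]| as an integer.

66

piece 0:i — minimal
piece 1:o — minimal
piece 2:b rests on {0:i}
piece 3:o rests on {1:o}
piece 4:i rests on {2:b}
piece 5:a rests on {2:b, 3:o}
piece 6:b rests on {4:i, 5:a}
piece 7:o rests on {5:a}
piece 8:o rests on {7:o}
minimal pieces: {0:i, 1:o}
ways to finish when only these pieces remain (= sum over removing one remaining piece with nothing left below it):
  1 left: {6}→1  {8}→1
  2 left: {4,6}→1  {6,8}→2  {7,8}→1
  3 left: {4,6,8}→3  {6,7,8}→3
  4 left: {4,6,7,8}→6  {5,6,7,8}→3
  5 left: {3,5,6,7,8}→3  {4,5,6,7,8}→9
  6 left: {1,3,5,6,7,8}→3  {2,4,5,6,7,8}→9  {3,4,5,6,7,8}→12
  7 left: {0,2,4,5,6,7,8}→9  {1,3,4,5,6,7,8}→15  {2,3,4,5,6,7,8}→21
  placing 0:i first → 36 extensions
  placing 1:o first → 30 extensions
total linear extensions = 66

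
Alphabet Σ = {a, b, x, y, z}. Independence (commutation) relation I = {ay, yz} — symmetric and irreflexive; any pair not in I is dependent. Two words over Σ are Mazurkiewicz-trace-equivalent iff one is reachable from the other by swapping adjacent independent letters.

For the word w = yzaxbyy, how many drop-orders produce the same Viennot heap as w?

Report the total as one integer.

piece 0:y — minimal
piece 1:z — minimal
piece 2:a rests on {1:z}
piece 3:x rests on {0:y, 2:a}
piece 4:b rests on {3:x}
piece 5:y rests on {4:b}
piece 6:y rests on {5:y}
minimal pieces: {0:y, 1:z}
ways to finish when only these pieces remain (= sum over removing one remaining piece with nothing left below it):
  1 left: {6}→1
  2 left: {5,6}→1
  3 left: {4,5,6}→1
  4 left: {3,4,5,6}→1
  5 left: {0,3,4,5,6}→1  {2,3,4,5,6}→1
  placing 0:y first → 1 extensions
  placing 1:z first → 2 extensions
total linear extensions = 3

3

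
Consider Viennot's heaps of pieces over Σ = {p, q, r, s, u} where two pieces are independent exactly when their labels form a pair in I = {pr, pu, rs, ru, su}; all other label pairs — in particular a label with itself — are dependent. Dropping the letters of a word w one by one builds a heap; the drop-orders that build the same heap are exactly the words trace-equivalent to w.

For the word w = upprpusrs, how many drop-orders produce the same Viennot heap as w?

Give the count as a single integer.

756

piece 0:u — minimal
piece 1:p — minimal
piece 2:p rests on {1:p}
piece 3:r — minimal
piece 4:p rests on {2:p}
piece 5:u rests on {0:u}
piece 6:s rests on {4:p}
piece 7:r rests on {3:r}
piece 8:s rests on {6:s}
minimal pieces: {0:u, 1:p, 3:r}
ways to finish when only these pieces remain (= sum over removing one remaining piece with nothing left below it):
  1 left: {5}→1  {7}→1  {8}→1
  2 left: {0,5}→1  {3,7}→1  {5,7}→2  {5,8}→2  {6,8}→1  {7,8}→2
  3 left: {0,5,7}→3  {0,5,8}→3  {3,5,7}→3  {3,7,8}→3  {4,6,8}→1  {5,6,8}→3  {5,7,8}→6  {6,7,8}→3
  4 left: {0,3,5,7}→6  {0,5,6,8}→6  {0,5,7,8}→12  {2,4,6,8}→1  {3,5,7,8}→12  {3,6,7,8}→6  {4,5,6,8}→4  {4,6,7,8}→4  {5,6,7,8}→12
  5 left: {0,3,5,7,8}→30  {0,4,5,6,8}→10  {0,5,6,7,8}→30  {1,2,4,6,8}→1  {2,4,5,6,8}→5  {2,4,6,7,8}→5  {3,4,6,7,8}→10  {3,5,6,7,8}→30  {4,5,6,7,8}→20
  6 left: {0,2,4,5,6,8}→15  {0,3,5,6,7,8}→90  {0,4,5,6,7,8}→60  {1,2,4,5,6,8}→6  {1,2,4,6,7,8}→6  {2,3,4,6,7,8}→15  {2,4,5,6,7,8}→30  {3,4,5,6,7,8}→60
  7 left: {0,1,2,4,5,6,8}→21  {0,2,4,5,6,7,8}→105  {0,3,4,5,6,7,8}→210  {1,2,3,4,6,7,8}→21  {1,2,4,5,6,7,8}→42  {2,3,4,5,6,7,8}→105
  placing 0:u first → 168 extensions
  placing 1:p first → 420 extensions
  placing 3:r first → 168 extensions
total linear extensions = 756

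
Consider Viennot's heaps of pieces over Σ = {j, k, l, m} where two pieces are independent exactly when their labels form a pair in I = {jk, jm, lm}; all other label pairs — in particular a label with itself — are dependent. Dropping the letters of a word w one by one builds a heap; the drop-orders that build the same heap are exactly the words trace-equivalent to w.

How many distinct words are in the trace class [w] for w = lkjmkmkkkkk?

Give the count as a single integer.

10

#0=l has no predecessor
#1=k depends on [0:l]
#2=j depends on [0:l]
#3=m depends on [1:k]
#4=k depends on [3:m]
#5=m depends on [4:k]
#6=k depends on [5:m]
#7=k depends on [6:k]
#8=k depends on [7:k]
#9=k depends on [8:k]
#10=k depends on [9:k]
sources: [0:l]
N(rest) = Σ N(rest − s) over sources s of rest; N(one piece) = 1:
  size 1 → [2]=1  [10]=1
  size 2 → [2,10]=2  [9,10]=1
  size 3 → [2,9,10]=3  [8,9,10]=1
  size 4 → [2,8,9,10]=4  [7,8,9,10]=1
  size 5 → [2,7,8,9,10]=5  [6,7,8,9,10]=1
  size 6 → [2,6,7,8,9,10]=6  [5,6,7,8,9,10]=1
  size 7 → [2,5,6,7,8,9,10]=7  [4,5,6,7,8,9,10]=1
  size 8 → [2,4,5,6,7,8,9,10]=8  [3,4,5,6,7,8,9,10]=1
  size 9 → [1,3,4,5,6,7,8,9,10]=1  [2,3,4,5,6,7,8,9,10]=9
  first=0(l) contributes 10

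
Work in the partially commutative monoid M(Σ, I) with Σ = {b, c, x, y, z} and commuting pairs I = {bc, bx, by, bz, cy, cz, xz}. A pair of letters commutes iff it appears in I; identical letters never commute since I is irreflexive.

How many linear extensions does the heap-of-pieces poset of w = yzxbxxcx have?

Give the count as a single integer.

48

#0=y has no predecessor
#1=z depends on [0:y]
#2=x depends on [0:y]
#3=b has no predecessor
#4=x depends on [2:x]
#5=x depends on [4:x]
#6=c depends on [5:x]
#7=x depends on [6:c]
sources: [0:y, 3:b]
N(rest) = Σ N(rest − s) over sources s of rest; N(one piece) = 1:
  size 1 → [1]=1  [3]=1  [7]=1
  size 2 → [1,3]=2  [1,7]=2  [3,7]=2  [6,7]=1
  size 3 → [1,3,7]=6  [1,6,7]=3  [3,6,7]=3  [5,6,7]=1
  size 4 → [1,3,6,7]=12  [1,5,6,7]=4  [3,5,6,7]=4  [4,5,6,7]=1
  size 5 → [1,3,5,6,7]=20  [1,4,5,6,7]=5  [2,4,5,6,7]=1  [3,4,5,6,7]=5
  size 6 → [1,2,4,5,6,7]=6  [1,3,4,5,6,7]=30  [2,3,4,5,6,7]=6
  first=0(y) contributes 42
  first=3(b) contributes 6
|[w]| = 48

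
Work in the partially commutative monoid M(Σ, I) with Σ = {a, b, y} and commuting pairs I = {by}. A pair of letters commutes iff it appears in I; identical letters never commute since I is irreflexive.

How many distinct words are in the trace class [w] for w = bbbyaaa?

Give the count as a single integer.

4

drop 0:b onto floor
drop 1:b onto {0:b}
drop 2:b onto {1:b}
drop 3:y onto floor
drop 4:a onto {2:b, 3:y}
drop 5:a onto {4:a}
drop 6:a onto {5:a}
ground layer = {0:b, 3:y}
drop-orders for the pieces not yet dropped (sum over which currently-grounded one goes next):
  1 to go: {6} 1
  2 to go: {5,6} 1
  3 to go: {4,5,6} 1
  4 to go: {2,4,5,6} 1  {3,4,5,6} 1
  5 to go: {1,2,4,5,6} 1  {2,3,4,5,6} 2
  if 0:b drops first: 3 orders
  if 3:y drops first: 1 orders
heap linearizations: 4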